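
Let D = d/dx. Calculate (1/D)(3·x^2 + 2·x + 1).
x^{3} + x^{2} + x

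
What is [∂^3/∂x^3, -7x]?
-21\frac{d^{2}}{dx^{2}}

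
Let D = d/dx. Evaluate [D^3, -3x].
-9D^{2}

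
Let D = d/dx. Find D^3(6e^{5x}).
750 e^{5 x}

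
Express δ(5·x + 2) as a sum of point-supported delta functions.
\frac{\delta(x + 2/5)}{5}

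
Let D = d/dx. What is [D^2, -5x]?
-10D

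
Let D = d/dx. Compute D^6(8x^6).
5760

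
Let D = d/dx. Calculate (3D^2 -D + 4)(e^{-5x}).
84 e^{- 5 x}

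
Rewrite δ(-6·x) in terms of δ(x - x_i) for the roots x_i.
\frac{\delta(x)}{6}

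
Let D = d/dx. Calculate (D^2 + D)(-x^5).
5 x^{3} \left(- x - 4\right)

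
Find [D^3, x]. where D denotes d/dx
3D^{2}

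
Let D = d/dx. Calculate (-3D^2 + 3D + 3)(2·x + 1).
6 x + 9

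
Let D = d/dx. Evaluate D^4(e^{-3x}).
81 e^{- 3 x}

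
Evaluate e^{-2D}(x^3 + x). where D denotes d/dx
x^{3} - 6 x^{2} + 13 x - 10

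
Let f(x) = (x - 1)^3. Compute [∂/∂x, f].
3 \left(x - 1\right)^{2}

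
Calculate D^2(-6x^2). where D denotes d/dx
-12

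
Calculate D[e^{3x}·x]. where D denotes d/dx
\left(3 x + 1\right) e^{3 x}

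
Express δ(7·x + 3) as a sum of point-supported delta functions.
\frac{\delta(x + 3/7)}{7}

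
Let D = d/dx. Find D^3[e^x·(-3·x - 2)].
\left(- 3 x - 11\right) e^{x}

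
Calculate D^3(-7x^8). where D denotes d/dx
- 2352 x^{5}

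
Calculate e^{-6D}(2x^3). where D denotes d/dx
2 x^{3} - 36 x^{2} + 216 x - 432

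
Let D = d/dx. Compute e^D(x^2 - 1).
x \left(x + 2\right)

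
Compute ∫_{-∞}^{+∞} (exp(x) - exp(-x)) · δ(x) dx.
0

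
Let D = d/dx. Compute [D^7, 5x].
35D^{6}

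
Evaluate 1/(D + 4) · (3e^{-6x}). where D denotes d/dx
- \frac{3 e^{- 6 x}}{2}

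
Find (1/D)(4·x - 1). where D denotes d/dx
2 x^{2} - x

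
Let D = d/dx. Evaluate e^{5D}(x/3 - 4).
\frac{x}{3} - \frac{7}{3}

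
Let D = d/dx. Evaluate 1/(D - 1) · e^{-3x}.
- \frac{e^{- 3 x}}{4}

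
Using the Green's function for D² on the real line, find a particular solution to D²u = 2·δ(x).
|x|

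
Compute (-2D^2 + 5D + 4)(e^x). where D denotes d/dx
7 e^{x}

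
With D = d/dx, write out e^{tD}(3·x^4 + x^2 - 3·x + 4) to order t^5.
3 t^{4} + 12 t^{3} x + t^{2} \left(18 x^{2} + 1\right) + t \left(12 x^{3} + 2 x - 3\right) + 3 x^{4} + x^{2} - 3 x + 4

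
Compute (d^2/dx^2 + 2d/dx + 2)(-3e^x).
- 15 e^{x}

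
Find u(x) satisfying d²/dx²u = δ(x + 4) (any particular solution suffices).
\frac{|x + 4|}{2}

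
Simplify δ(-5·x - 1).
\frac{\delta(x + 1/5)}{5}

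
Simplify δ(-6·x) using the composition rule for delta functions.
\frac{\delta(x)}{6}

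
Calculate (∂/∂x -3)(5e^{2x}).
- 5 e^{2 x}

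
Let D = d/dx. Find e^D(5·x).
5 x + 5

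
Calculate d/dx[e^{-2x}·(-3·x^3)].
x^{2} \left(6 x - 9\right) e^{- 2 x}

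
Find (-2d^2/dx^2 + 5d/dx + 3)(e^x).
6 e^{x}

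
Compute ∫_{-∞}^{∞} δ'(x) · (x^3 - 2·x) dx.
2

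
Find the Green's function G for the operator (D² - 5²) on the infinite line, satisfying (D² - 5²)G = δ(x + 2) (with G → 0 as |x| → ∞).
-\frac{e^{-5|x + 2|}}{10}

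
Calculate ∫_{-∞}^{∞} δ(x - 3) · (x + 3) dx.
6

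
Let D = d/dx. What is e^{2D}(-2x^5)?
- 2 x^{5} - 20 x^{4} - 80 x^{3} - 160 x^{2} - 160 x - 64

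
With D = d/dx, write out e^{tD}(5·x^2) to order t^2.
5 t^{2} + 10 t x + 5 x^{2}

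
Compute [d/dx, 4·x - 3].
4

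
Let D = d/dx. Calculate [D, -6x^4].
- 24 x^{3}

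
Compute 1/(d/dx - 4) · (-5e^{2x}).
\frac{5 e^{2 x}}{2}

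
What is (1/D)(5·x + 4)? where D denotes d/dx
\frac{5 x^{2}}{2} + 4 x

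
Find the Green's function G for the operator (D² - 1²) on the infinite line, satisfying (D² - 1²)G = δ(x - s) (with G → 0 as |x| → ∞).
-\frac{e^{-|x-s|}}{2}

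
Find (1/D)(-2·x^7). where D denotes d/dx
- \frac{x^{8}}{4}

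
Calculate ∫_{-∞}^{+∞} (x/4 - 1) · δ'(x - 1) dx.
- \frac{1}{4}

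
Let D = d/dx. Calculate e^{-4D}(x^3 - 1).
x^{3} - 12 x^{2} + 48 x - 65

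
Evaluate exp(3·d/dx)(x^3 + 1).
x^{3} + 9 x^{2} + 27 x + 28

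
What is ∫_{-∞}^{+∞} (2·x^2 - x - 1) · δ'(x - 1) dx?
-3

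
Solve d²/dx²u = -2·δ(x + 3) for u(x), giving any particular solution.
-|x + 3|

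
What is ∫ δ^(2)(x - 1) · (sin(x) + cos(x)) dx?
- \sin{\left(1 \right)} - \cos{\left(1 \right)}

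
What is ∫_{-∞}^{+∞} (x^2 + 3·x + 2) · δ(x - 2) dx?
12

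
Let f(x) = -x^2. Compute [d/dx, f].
- 2 x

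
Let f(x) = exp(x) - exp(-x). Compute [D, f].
2 \cosh{\left(x \right)}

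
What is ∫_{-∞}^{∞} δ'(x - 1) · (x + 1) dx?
-1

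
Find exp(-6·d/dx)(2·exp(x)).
2 e^{x - 6}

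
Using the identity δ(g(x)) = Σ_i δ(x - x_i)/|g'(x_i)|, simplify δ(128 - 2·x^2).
\frac{\delta(x - 8) + \delta(x + 8)}{32}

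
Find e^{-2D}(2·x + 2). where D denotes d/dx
2 x - 2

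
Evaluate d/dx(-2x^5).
- 10 x^{4}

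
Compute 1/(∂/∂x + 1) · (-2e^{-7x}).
\frac{e^{- 7 x}}{3}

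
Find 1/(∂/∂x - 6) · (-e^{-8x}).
\frac{e^{- 8 x}}{14}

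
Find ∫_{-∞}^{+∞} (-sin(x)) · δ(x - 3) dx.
- \sin{\left(3 \right)}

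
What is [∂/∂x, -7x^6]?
- 42 x^{5}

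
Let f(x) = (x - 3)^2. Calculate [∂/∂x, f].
2 x - 6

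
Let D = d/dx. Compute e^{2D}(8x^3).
8 x^{3} + 48 x^{2} + 96 x + 64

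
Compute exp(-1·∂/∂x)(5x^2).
5 x^{2} - 10 x + 5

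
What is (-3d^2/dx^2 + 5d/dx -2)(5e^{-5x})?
- 510 e^{- 5 x}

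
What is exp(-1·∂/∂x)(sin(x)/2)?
\frac{\sin{\left(x - 1 \right)}}{2}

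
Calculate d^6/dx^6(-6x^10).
- 907200 x^{4}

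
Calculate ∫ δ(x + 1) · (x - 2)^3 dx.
-27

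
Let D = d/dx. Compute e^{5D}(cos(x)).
\cos{\left(x + 5 \right)}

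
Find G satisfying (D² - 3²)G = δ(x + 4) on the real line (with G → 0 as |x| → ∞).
-\frac{e^{-3|x + 4|}}{6}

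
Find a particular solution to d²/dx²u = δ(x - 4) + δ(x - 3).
\frac{|x - 4|}{2} + \frac{|x - 3|}{2}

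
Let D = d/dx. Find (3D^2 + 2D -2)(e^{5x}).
83 e^{5 x}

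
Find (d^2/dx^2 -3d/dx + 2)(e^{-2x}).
12 e^{- 2 x}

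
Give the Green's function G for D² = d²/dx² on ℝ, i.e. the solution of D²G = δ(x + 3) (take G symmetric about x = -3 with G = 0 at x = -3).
\frac{|x + 3|}{2}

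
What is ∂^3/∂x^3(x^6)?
120 x^{3}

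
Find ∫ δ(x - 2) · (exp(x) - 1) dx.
-1 + e^{2}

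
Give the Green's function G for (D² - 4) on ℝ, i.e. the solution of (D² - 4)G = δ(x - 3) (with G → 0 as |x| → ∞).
-\frac{e^{-2|x - 3|}}{4}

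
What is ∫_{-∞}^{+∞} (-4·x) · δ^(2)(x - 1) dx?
0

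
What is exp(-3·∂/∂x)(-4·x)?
12 - 4 x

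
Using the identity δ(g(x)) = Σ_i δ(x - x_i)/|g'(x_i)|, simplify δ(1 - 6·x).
\frac{\delta(x - 1/6)}{6}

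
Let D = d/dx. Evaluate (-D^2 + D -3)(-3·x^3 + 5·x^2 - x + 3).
9 x^{3} - 24 x^{2} + 31 x - 20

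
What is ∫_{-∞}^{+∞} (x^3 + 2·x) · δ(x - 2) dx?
12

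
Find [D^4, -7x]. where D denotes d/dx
-28D^{3}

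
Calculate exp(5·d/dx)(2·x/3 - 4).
\frac{2 x}{3} - \frac{2}{3}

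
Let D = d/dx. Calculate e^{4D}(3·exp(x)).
3 e^{x + 4}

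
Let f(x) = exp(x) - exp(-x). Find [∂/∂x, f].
2 \cosh{\left(x \right)}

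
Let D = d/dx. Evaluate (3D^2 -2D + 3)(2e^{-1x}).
16 e^{- x}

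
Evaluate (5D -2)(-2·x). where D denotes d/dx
4 x - 10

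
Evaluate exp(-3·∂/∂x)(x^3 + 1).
x^{3} - 9 x^{2} + 27 x - 26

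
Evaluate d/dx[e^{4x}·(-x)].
\left(- 4 x - 1\right) e^{4 x}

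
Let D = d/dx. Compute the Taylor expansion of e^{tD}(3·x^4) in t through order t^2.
3 x^{2} \left(6 t^{2} + 4 t x + x^{2}\right)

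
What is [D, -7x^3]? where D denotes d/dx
- 21 x^{2}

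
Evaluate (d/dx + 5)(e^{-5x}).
0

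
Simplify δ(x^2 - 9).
\frac{\delta(x + 3) + \delta(x - 3)}{6}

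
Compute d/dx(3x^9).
27 x^{8}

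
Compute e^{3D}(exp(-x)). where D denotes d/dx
e^{- x - 3}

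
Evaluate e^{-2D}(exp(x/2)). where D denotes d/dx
e^{\frac{x}{2} - 1}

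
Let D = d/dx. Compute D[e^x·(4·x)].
4 \left(x + 1\right) e^{x}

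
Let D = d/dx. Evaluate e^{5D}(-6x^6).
- 6 x^{6} - 180 x^{5} - 2250 x^{4} - 15000 x^{3} - 56250 x^{2} - 112500 x - 93750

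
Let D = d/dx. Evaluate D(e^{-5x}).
- 5 e^{- 5 x}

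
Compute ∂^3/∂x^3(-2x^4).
- 48 x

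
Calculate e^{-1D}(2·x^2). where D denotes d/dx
2 x^{2} - 4 x + 2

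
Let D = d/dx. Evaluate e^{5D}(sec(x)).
\sec{\left(x + 5 \right)}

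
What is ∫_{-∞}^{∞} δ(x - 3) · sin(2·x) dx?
\sin{\left(6 \right)}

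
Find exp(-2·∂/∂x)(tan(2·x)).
\tan{\left(2 x - 4 \right)}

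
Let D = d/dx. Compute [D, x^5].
5 x^{4}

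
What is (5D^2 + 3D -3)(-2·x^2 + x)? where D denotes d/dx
6 x^{2} - 15 x - 17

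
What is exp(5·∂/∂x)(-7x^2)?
- 7 x^{2} - 70 x - 175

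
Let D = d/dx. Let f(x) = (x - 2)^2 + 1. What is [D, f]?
2 x - 4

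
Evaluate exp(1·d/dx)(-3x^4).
- 3 x^{4} - 12 x^{3} - 18 x^{2} - 12 x - 3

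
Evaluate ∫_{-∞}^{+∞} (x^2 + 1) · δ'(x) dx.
0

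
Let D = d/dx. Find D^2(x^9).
72 x^{7}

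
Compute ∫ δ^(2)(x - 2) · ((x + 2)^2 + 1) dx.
2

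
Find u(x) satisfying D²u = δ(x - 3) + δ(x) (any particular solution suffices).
\frac{|x - 3|}{2} + \frac{|x|}{2}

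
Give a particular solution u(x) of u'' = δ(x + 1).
\frac{|x + 1|}{2}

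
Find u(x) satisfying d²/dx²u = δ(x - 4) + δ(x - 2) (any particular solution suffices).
\frac{|x - 4|}{2} + \frac{|x - 2|}{2}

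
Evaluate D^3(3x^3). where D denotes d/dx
18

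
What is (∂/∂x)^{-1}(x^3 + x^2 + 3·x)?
\frac{x^{4}}{4} + \frac{x^{3}}{3} + \frac{3 x^{2}}{2}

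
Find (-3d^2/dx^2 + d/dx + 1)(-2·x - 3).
- 2 x - 5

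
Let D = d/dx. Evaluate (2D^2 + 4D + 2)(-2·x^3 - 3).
- 4 x^{3} - 24 x^{2} - 24 x - 6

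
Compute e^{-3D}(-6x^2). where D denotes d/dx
- 6 x^{2} + 36 x - 54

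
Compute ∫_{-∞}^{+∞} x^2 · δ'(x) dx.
0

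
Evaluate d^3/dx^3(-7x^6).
- 840 x^{3}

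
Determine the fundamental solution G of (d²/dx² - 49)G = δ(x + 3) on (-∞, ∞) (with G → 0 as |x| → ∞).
-\frac{e^{-7|x + 3|}}{14}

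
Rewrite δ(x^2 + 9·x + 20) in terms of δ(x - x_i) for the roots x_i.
\frac{\delta(x + 5) + \delta(x + 4)}{1}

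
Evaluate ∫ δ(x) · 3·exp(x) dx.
3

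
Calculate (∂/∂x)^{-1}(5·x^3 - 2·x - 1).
\frac{5 x^{4}}{4} - x^{2} - x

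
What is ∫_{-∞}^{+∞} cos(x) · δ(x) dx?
1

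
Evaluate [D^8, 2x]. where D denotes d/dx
16D^{7}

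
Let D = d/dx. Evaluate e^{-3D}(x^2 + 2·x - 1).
x^{2} - 4 x + 2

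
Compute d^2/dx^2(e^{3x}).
9 e^{3 x}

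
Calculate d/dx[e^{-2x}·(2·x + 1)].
- 4 x e^{- 2 x}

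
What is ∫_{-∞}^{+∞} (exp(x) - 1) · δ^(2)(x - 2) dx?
e^{2}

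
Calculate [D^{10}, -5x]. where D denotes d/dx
-50D^{9}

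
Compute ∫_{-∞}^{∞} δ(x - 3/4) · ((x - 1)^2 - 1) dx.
- \frac{15}{16}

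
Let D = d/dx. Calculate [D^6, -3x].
-18D^{5}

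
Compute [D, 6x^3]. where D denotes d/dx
18 x^{2}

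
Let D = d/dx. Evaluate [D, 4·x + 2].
4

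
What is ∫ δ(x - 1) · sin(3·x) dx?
\sin{\left(3 \right)}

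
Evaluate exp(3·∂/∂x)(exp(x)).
e^{x + 3}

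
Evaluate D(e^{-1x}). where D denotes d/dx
- e^{- x}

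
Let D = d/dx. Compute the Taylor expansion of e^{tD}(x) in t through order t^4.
t + x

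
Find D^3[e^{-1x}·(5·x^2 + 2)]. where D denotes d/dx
\left(- 5 x^{2} + 30 x - 32\right) e^{- x}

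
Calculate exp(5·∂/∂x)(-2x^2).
- 2 x^{2} - 20 x - 50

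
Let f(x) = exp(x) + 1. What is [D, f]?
e^{x}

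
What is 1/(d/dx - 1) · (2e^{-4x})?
- \frac{2 e^{- 4 x}}{5}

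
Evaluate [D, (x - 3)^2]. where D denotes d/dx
2 x - 6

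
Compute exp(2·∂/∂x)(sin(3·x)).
\sin{\left(3 x + 6 \right)}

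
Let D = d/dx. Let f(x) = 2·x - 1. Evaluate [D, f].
2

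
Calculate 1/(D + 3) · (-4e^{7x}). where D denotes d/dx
- \frac{2 e^{7 x}}{5}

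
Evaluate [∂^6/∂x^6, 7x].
42\frac{d^{5}}{dx^{5}}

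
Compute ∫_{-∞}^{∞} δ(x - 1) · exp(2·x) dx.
e^{2}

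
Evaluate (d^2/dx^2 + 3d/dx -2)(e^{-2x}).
- 4 e^{- 2 x}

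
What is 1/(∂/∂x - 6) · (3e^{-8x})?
- \frac{3 e^{- 8 x}}{14}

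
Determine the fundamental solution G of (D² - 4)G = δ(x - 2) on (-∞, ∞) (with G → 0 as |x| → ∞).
-\frac{e^{-2|x - 2|}}{4}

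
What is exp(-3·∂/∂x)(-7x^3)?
- 7 x^{3} + 63 x^{2} - 189 x + 189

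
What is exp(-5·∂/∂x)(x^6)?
x^{6} - 30 x^{5} + 375 x^{4} - 2500 x^{3} + 9375 x^{2} - 18750 x + 15625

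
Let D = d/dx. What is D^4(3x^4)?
72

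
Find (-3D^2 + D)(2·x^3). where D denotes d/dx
6 x \left(x - 6\right)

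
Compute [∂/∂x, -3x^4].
- 12 x^{3}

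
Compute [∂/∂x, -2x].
-2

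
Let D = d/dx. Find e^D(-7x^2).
- 7 x^{2} - 14 x - 7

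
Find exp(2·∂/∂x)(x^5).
x^{5} + 10 x^{4} + 40 x^{3} + 80 x^{2} + 80 x + 32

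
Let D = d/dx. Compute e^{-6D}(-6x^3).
- 6 x^{3} + 108 x^{2} - 648 x + 1296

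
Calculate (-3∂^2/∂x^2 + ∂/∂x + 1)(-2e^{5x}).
138 e^{5 x}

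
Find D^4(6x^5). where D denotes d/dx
720 x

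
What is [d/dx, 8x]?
8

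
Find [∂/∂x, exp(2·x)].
2 e^{2 x}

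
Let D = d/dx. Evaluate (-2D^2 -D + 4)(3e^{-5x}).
- 123 e^{- 5 x}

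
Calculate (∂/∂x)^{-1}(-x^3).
- \frac{x^{4}}{4}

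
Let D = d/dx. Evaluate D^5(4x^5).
480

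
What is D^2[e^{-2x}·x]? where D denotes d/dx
4 \left(x - 1\right) e^{- 2 x}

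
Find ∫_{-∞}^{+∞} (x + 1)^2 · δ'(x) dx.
-2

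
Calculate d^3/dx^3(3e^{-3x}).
- 81 e^{- 3 x}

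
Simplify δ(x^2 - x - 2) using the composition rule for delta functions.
\frac{\delta(x - 2) + \delta(x + 1)}{3}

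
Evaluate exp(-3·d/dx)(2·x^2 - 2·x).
2 x^{2} - 14 x + 24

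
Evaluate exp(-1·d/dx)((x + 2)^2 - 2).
x^{2} + 2 x - 1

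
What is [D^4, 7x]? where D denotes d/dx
28D^{3}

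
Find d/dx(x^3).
3 x^{2}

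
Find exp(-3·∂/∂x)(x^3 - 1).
x^{3} - 9 x^{2} + 27 x - 28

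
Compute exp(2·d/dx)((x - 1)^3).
x^{3} + 3 x^{2} + 3 x + 1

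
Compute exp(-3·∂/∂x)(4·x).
4 x - 12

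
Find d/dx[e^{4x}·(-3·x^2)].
6 x \left(- 2 x - 1\right) e^{4 x}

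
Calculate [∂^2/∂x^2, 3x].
6\frac{d}{dx}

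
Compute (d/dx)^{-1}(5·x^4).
x^{5}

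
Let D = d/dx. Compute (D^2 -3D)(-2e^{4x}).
- 8 e^{4 x}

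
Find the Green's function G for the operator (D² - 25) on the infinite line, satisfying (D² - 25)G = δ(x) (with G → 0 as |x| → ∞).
-\frac{e^{-5|x|}}{10}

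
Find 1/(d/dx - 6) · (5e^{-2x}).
- \frac{5 e^{- 2 x}}{8}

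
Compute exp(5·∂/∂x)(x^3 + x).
x^{3} + 15 x^{2} + 76 x + 130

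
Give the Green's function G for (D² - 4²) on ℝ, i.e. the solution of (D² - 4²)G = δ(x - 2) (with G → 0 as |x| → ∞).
-\frac{e^{-4|x - 2|}}{8}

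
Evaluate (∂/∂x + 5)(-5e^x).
- 30 e^{x}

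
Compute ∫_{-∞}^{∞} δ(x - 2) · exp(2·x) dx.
e^{4}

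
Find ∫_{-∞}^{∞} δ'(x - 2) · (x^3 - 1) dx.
-12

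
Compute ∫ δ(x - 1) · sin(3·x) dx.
\sin{\left(3 \right)}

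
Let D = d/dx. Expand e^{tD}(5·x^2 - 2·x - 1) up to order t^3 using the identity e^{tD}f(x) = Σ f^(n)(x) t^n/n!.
5 t^{2} + 2 t \left(5 x - 1\right) + 5 x^{2} - 2 x - 1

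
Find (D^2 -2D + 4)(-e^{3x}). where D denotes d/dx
- 7 e^{3 x}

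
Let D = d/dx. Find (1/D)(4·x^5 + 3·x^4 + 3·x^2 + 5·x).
\frac{2 x^{6}}{3} + \frac{3 x^{5}}{5} + x^{3} + \frac{5 x^{2}}{2}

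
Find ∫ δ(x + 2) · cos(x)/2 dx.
\frac{\cos{\left(2 \right)}}{2}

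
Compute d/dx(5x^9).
45 x^{8}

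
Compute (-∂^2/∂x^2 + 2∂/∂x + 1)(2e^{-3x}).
- 28 e^{- 3 x}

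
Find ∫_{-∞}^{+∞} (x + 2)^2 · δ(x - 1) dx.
9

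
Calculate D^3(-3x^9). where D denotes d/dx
- 1512 x^{6}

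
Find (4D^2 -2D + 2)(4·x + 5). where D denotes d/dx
8 x + 2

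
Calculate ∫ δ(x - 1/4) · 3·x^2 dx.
\frac{3}{16}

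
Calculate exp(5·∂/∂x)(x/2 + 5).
\frac{x}{2} + \frac{15}{2}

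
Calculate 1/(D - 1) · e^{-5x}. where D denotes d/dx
- \frac{e^{- 5 x}}{6}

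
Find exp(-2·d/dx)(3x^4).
3 x^{4} - 24 x^{3} + 72 x^{2} - 96 x + 48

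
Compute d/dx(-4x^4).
- 16 x^{3}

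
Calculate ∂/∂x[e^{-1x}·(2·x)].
2 \left(1 - x\right) e^{- x}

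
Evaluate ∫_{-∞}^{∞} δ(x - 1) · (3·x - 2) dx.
1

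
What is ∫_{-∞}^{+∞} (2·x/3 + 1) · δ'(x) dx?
- \frac{2}{3}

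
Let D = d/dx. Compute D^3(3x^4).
72 x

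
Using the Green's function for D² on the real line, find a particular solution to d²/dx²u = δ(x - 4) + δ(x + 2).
\frac{|x - 4|}{2} + \frac{|x + 2|}{2}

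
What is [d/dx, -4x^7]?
- 28 x^{6}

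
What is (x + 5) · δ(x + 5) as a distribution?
0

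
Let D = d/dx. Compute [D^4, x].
4D^{3}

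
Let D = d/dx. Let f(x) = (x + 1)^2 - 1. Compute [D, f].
2 x + 2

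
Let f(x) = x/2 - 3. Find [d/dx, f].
\frac{1}{2}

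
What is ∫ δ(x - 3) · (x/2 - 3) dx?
- \frac{3}{2}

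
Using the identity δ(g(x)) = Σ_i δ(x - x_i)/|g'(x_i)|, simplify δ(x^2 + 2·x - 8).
\frac{\delta(x - 2) + \delta(x + 4)}{6}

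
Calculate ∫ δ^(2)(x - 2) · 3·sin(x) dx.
- 3 \sin{\left(2 \right)}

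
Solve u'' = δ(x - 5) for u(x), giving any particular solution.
\frac{|x - 5|}{2}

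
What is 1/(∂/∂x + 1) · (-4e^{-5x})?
e^{- 5 x}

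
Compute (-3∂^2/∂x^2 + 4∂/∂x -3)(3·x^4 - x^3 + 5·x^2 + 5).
- 9 x^{4} + 51 x^{3} - 135 x^{2} + 58 x - 45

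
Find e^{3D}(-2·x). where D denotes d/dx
- 2 x - 6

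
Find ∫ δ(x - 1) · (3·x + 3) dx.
6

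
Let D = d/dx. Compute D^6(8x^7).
40320 x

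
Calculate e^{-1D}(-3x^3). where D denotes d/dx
- 3 x^{3} + 9 x^{2} - 9 x + 3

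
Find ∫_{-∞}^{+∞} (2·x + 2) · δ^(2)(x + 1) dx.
0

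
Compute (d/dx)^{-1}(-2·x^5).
- \frac{x^{6}}{3}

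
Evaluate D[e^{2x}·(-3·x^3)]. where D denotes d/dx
x^{2} \left(- 6 x - 9\right) e^{2 x}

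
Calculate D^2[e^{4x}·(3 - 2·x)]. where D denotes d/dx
32 \left(1 - x\right) e^{4 x}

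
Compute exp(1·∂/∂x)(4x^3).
4 x^{3} + 12 x^{2} + 12 x + 4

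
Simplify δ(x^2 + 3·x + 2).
\frac{\delta(x + 2) + \delta(x + 1)}{1}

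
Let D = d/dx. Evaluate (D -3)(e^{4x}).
e^{4 x}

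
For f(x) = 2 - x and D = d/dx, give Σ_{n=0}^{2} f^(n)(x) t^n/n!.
- t - x + 2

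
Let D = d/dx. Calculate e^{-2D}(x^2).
x^{2} - 4 x + 4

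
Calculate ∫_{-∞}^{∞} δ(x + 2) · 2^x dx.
\frac{1}{4}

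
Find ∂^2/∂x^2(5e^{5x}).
125 e^{5 x}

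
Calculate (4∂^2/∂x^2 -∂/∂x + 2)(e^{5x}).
97 e^{5 x}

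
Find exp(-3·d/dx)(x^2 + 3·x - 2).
x^{2} - 3 x - 2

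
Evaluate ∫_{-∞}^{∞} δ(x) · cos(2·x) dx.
1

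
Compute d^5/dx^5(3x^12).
285120 x^{7}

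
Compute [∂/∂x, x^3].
3 x^{2}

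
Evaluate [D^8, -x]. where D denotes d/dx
-8D^{7}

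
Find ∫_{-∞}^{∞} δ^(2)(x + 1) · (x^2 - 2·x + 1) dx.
2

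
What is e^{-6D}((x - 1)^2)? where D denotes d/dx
x^{2} - 14 x + 49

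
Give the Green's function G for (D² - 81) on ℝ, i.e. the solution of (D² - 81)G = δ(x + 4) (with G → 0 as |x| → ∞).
-\frac{e^{-9|x + 4|}}{18}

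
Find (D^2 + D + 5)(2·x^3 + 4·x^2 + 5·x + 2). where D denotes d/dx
10 x^{3} + 26 x^{2} + 45 x + 23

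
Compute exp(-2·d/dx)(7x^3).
7 x^{3} - 42 x^{2} + 84 x - 56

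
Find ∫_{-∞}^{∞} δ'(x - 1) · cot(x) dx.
\frac{1}{\sin^{2}{\left(1 \right)}}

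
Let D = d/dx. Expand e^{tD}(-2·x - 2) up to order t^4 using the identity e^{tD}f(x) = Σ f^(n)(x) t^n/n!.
- 2 t - 2 x - 2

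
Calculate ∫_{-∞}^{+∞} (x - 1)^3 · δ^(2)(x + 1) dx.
-12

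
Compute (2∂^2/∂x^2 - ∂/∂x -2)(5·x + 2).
- 10 x - 9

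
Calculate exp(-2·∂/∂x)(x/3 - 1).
\frac{x}{3} - \frac{5}{3}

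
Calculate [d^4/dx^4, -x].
-4\frac{d^{3}}{dx^{3}}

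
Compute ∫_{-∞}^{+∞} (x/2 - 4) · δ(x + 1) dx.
- \frac{9}{2}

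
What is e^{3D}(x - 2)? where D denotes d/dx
x + 1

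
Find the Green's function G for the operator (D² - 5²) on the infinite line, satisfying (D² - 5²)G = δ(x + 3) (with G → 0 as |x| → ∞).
-\frac{e^{-5|x + 3|}}{10}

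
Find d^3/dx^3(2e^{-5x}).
- 250 e^{- 5 x}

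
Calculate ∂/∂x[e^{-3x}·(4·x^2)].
4 x \left(2 - 3 x\right) e^{- 3 x}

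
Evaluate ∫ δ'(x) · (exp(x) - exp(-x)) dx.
-2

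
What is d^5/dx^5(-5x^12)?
- 475200 x^{7}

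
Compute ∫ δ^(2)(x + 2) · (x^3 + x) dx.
-12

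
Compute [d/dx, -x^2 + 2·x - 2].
2 - 2 x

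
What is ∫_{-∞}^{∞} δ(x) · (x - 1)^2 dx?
1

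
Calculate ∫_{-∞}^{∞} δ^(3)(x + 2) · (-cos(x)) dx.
- \sin{\left(2 \right)}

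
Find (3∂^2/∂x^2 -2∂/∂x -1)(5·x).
- 5 x - 10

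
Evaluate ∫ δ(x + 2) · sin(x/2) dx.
- \sin{\left(1 \right)}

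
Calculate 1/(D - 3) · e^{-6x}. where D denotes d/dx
- \frac{e^{- 6 x}}{9}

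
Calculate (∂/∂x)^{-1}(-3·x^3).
- \frac{3 x^{4}}{4}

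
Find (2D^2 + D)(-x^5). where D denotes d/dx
5 x^{3} \left(- x - 8\right)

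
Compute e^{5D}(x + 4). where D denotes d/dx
x + 9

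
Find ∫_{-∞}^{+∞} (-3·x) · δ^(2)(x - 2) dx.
0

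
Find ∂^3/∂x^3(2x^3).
12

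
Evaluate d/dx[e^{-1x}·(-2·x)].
2 \left(x - 1\right) e^{- x}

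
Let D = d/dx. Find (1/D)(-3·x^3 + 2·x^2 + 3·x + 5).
- \frac{3 x^{4}}{4} + \frac{2 x^{3}}{3} + \frac{3 x^{2}}{2} + 5 x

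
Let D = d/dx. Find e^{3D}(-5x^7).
- 5 x^{7} - 105 x^{6} - 945 x^{5} - 4725 x^{4} - 14175 x^{3} - 25515 x^{2} - 25515 x - 10935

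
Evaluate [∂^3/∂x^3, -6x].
-18\frac{d^{2}}{dx^{2}}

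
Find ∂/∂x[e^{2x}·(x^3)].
x^{2} \left(2 x + 3\right) e^{2 x}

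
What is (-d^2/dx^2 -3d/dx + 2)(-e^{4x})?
26 e^{4 x}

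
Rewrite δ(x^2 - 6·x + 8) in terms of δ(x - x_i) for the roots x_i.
\frac{\delta(x - 4) + \delta(x - 2)}{2}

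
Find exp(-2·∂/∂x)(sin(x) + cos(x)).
\sqrt{2} \cos{\left(- x + \frac{\pi}{4} + 2 \right)}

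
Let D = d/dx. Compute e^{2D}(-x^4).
- x^{4} - 8 x^{3} - 24 x^{2} - 32 x - 16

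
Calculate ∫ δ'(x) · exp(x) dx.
-1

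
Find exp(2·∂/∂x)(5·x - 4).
5 x + 6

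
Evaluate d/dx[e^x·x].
\left(x + 1\right) e^{x}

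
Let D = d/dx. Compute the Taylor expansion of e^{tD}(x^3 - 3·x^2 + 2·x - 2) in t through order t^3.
t^{3} + 3 t^{2} \left(x - 1\right) + t \left(3 x^{2} - 6 x + 2\right) + x^{3} - 3 x^{2} + 2 x - 2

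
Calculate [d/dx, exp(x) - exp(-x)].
2 \cosh{\left(x \right)}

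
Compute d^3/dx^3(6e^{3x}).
162 e^{3 x}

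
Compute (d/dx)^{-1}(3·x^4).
\frac{3 x^{5}}{5}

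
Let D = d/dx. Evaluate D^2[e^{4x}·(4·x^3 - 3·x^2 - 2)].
\left(64 x^{3} + 48 x^{2} - 24 x - 38\right) e^{4 x}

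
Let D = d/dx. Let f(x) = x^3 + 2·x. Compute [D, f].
3 x^{2} + 2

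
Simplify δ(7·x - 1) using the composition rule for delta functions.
\frac{\delta(x - 1/7)}{7}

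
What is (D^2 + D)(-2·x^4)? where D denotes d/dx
8 x^{2} \left(- x - 3\right)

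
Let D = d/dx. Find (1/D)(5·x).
\frac{5 x^{2}}{2}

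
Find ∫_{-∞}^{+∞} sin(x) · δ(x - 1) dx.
\sin{\left(1 \right)}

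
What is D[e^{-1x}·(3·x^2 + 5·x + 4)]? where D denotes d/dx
\left(- 3 x^{2} + x + 1\right) e^{- x}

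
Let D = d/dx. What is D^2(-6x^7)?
- 252 x^{5}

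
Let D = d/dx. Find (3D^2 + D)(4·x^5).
20 x^{3} \left(x + 12\right)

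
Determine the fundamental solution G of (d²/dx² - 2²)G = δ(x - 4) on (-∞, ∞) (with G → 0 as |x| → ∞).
-\frac{e^{-2|x - 4|}}{4}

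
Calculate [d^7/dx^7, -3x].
-21\frac{d^{6}}{dx^{6}}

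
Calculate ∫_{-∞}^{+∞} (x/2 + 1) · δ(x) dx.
1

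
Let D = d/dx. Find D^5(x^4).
0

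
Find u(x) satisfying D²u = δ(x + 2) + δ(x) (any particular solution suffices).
\frac{|x + 2|}{2} + \frac{|x|}{2}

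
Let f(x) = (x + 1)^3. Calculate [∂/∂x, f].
3 \left(x + 1\right)^{2}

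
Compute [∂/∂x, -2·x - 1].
-2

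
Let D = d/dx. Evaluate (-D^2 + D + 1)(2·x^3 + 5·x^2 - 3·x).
2 x^{3} + 11 x^{2} - 5 x - 13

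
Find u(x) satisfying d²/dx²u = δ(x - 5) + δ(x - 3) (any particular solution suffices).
\frac{|x - 5|}{2} + \frac{|x - 3|}{2}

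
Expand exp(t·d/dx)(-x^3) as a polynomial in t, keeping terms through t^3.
- t^{3} - 3 t^{2} x - 3 t x^{2} - x^{3}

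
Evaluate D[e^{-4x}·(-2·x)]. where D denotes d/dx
2 \left(4 x - 1\right) e^{- 4 x}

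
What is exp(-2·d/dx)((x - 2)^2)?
x^{2} - 8 x + 16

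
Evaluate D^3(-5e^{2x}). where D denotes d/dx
- 40 e^{2 x}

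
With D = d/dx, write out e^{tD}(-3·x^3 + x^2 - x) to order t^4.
- 3 t^{3} - t^{2} \left(9 x - 1\right) - t \left(9 x^{2} - 2 x + 1\right) - 3 x^{3} + x^{2} - x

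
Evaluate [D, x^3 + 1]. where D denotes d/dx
3 x^{2}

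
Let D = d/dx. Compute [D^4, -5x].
-20D^{3}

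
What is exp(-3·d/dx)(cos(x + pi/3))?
\cos{\left(x - 3 + \frac{\pi}{3} \right)}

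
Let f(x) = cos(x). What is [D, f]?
- \sin{\left(x \right)}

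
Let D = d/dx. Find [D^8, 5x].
40D^{7}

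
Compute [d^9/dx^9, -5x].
-45\frac{d^{8}}{dx^{8}}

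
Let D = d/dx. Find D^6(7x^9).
423360 x^{3}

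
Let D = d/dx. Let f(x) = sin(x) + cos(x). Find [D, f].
- \sin{\left(x \right)} + \cos{\left(x \right)}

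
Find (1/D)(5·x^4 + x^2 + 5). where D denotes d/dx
x^{5} + \frac{x^{3}}{3} + 5 x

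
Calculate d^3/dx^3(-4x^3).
-24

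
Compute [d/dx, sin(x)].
\cos{\left(x \right)}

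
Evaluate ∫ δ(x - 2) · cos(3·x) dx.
\cos{\left(6 \right)}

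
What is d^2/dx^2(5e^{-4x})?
80 e^{- 4 x}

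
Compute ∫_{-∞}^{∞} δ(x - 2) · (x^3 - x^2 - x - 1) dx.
1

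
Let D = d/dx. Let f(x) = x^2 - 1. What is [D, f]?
2 x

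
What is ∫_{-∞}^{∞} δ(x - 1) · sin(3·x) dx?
\sin{\left(3 \right)}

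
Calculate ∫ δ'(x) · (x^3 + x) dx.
-1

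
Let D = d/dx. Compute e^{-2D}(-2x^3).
- 2 x^{3} + 12 x^{2} - 24 x + 16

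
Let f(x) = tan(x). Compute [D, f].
\frac{1}{\cos^{2}{\left(x \right)}}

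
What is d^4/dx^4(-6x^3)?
0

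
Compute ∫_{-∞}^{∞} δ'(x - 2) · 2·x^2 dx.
-8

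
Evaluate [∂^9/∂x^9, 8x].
72\frac{d^{8}}{dx^{8}}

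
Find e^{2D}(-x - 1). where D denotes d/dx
- x - 3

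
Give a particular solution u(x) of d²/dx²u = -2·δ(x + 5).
-|x + 5|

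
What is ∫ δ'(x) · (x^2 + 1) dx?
0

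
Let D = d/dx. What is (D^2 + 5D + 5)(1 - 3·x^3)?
- 15 x^{3} - 45 x^{2} - 18 x + 5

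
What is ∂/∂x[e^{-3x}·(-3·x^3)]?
9 x^{2} \left(x - 1\right) e^{- 3 x}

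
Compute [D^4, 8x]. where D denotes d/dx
32D^{3}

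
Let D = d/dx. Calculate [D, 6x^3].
18 x^{2}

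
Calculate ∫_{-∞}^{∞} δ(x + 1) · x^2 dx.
1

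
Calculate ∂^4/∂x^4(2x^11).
15840 x^{7}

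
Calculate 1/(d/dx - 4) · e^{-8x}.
- \frac{e^{- 8 x}}{12}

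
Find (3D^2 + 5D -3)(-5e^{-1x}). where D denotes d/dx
25 e^{- x}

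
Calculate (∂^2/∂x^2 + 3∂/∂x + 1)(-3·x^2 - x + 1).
- 3 x^{2} - 19 x - 8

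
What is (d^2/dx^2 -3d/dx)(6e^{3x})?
0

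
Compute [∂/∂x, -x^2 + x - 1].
1 - 2 x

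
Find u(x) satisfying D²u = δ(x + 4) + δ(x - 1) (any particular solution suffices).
\frac{|x + 4|}{2} + \frac{|x - 1|}{2}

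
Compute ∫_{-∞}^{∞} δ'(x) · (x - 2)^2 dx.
4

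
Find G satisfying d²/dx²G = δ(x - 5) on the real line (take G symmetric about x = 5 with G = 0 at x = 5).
\frac{|x - 5|}{2}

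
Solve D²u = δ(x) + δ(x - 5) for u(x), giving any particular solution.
\frac{|x|}{2} + \frac{|x - 5|}{2}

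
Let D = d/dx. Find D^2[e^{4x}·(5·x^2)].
\left(80 x^{2} + 80 x + 10\right) e^{4 x}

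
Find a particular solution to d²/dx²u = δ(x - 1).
\frac{|x - 1|}{2}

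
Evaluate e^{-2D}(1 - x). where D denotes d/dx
3 - x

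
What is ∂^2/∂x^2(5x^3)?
30 x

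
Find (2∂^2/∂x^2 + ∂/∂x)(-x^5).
5 x^{3} \left(- x - 8\right)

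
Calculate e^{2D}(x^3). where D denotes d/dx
x^{3} + 6 x^{2} + 12 x + 8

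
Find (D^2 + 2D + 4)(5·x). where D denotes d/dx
20 x + 10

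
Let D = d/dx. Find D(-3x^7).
- 21 x^{6}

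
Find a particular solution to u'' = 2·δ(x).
|x|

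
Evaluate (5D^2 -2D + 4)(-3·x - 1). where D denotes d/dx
2 - 12 x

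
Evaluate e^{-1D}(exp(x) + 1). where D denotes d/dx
e^{x - 1} + 1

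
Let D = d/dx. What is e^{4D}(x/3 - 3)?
\frac{x}{3} - \frac{5}{3}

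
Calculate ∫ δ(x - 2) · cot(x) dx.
\cot{\left(2 \right)}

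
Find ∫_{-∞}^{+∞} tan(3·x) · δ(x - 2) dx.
\tan{\left(6 \right)}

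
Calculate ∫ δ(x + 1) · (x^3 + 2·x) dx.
-3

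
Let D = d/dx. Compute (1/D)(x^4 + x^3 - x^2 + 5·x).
\frac{x^{5}}{5} + \frac{x^{4}}{4} - \frac{x^{3}}{3} + \frac{5 x^{2}}{2}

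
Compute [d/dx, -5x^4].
- 20 x^{3}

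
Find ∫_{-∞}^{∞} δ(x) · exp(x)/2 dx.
\frac{1}{2}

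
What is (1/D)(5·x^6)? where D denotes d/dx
\frac{5 x^{7}}{7}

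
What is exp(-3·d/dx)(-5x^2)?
- 5 x^{2} + 30 x - 45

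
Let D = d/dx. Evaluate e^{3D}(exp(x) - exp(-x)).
2 \sinh{\left(x + 3 \right)}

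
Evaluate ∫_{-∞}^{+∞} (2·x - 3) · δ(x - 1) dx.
-1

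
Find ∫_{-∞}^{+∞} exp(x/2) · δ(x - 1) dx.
e^{\frac{1}{2}}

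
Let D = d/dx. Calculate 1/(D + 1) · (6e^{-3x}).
- 3 e^{- 3 x}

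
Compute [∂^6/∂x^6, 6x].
36\frac{d^{5}}{dx^{5}}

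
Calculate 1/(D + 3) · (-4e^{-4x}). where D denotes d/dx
4 e^{- 4 x}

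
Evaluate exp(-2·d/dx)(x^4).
x^{4} - 8 x^{3} + 24 x^{2} - 32 x + 16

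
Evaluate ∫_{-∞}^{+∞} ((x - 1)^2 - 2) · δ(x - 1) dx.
-2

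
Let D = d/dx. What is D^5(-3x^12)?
- 285120 x^{7}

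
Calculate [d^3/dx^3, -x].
-3\frac{d^{2}}{dx^{2}}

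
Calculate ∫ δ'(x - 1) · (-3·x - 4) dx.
3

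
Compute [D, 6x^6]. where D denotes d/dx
36 x^{5}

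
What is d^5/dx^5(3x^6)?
2160 x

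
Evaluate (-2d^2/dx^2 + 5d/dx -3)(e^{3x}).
- 6 e^{3 x}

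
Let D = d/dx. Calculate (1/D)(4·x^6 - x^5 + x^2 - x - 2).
\frac{4 x^{7}}{7} - \frac{x^{6}}{6} + \frac{x^{3}}{3} - \frac{x^{2}}{2} - 2 x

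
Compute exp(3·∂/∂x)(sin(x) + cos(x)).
\sqrt{2} \sin{\left(x + \frac{\pi}{4} + 3 \right)}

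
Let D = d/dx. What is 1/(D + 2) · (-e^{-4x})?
\frac{e^{- 4 x}}{2}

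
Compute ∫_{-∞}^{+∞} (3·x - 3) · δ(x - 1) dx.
0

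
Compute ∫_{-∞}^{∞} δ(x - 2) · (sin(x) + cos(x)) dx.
\cos{\left(2 \right)} + \sin{\left(2 \right)}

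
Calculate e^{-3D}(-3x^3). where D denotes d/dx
- 3 x^{3} + 27 x^{2} - 81 x + 81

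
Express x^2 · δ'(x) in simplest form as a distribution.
0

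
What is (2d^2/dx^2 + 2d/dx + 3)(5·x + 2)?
15 x + 16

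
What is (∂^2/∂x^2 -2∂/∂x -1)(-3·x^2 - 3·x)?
3 x \left(x + 5\right)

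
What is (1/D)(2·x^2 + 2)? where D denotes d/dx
\frac{2 x^{3}}{3} + 2 x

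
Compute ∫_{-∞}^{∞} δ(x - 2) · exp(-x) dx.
e^{-2}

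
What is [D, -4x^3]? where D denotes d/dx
- 12 x^{2}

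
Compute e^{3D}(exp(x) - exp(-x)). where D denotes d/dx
2 \sinh{\left(x + 3 \right)}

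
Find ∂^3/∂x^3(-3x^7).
- 630 x^{4}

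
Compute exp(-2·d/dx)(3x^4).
3 x^{4} - 24 x^{3} + 72 x^{2} - 96 x + 48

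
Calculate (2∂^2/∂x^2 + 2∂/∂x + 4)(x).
4 x + 2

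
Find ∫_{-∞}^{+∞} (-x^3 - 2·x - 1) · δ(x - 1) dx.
-4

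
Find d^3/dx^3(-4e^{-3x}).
108 e^{- 3 x}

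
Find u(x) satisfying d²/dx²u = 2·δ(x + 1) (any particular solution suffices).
|x + 1|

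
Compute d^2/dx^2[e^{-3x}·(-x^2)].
\left(- 9 x^{2} + 12 x - 2\right) e^{- 3 x}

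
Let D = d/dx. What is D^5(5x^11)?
277200 x^{6}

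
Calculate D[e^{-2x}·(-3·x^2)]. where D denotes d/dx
6 x \left(x - 1\right) e^{- 2 x}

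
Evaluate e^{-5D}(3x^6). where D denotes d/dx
3 x^{6} - 90 x^{5} + 1125 x^{4} - 7500 x^{3} + 28125 x^{2} - 56250 x + 46875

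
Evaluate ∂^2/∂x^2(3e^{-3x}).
27 e^{- 3 x}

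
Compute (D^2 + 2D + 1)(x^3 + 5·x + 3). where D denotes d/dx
x^{3} + 6 x^{2} + 11 x + 13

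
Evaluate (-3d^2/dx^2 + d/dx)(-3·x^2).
18 - 6 x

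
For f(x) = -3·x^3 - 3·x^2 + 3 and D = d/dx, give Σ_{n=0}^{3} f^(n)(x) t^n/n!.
- 3 t^{3} - 3 t^{2} \left(3 x + 1\right) - 3 t x \left(3 x + 2\right) - 3 x^{3} - 3 x^{2} + 3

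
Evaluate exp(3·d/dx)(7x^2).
7 x^{2} + 42 x + 63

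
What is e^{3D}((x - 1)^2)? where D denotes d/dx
x^{2} + 4 x + 4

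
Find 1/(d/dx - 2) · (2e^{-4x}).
- \frac{e^{- 4 x}}{3}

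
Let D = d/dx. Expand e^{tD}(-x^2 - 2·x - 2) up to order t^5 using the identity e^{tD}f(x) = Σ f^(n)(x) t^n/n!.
- t^{2} - 2 t \left(x + 1\right) - x^{2} - 2 x - 2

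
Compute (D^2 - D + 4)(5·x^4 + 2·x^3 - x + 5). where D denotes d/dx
20 x^{4} - 12 x^{3} + 54 x^{2} + 8 x + 21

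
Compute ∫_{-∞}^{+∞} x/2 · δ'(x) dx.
- \frac{1}{2}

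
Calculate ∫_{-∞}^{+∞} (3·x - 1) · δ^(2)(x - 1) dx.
0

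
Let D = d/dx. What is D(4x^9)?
36 x^{8}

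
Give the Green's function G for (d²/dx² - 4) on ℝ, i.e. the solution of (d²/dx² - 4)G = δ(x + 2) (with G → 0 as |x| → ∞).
-\frac{e^{-2|x + 2|}}{4}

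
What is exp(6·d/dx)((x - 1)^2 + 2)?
x^{2} + 10 x + 27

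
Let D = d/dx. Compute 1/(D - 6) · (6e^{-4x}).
- \frac{3 e^{- 4 x}}{5}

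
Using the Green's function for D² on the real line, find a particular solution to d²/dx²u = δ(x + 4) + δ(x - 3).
\frac{|x + 4|}{2} + \frac{|x - 3|}{2}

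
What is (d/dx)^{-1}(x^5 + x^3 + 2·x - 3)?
\frac{x^{6}}{6} + \frac{x^{4}}{4} + x^{2} - 3 x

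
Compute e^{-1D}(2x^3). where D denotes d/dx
2 x^{3} - 6 x^{2} + 6 x - 2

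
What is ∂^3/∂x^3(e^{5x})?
125 e^{5 x}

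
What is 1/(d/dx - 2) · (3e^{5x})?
e^{5 x}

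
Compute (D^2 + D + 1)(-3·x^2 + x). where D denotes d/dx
- 3 x^{2} - 5 x - 5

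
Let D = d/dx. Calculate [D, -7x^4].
- 28 x^{3}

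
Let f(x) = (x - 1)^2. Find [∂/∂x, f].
2 x - 2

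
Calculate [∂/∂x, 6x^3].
18 x^{2}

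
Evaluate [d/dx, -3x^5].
- 15 x^{4}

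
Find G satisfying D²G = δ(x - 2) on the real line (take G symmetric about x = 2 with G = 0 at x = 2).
\frac{|x - 2|}{2}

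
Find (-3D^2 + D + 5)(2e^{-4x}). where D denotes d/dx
- 94 e^{- 4 x}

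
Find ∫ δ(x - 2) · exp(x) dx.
e^{2}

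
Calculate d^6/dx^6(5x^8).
100800 x^{2}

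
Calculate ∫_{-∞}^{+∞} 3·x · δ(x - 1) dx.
3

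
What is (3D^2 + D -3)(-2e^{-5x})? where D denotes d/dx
- 134 e^{- 5 x}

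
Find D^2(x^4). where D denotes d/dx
12 x^{2}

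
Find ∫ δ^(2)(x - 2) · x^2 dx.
2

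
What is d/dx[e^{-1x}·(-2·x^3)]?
2 x^{2} \left(x - 3\right) e^{- x}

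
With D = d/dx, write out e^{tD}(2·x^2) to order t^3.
2 t^{2} + 4 t x + 2 x^{2}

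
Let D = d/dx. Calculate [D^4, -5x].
-20D^{3}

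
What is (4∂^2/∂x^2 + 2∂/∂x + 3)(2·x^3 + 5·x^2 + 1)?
6 x^{3} + 27 x^{2} + 68 x + 43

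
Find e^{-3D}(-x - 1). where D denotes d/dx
2 - x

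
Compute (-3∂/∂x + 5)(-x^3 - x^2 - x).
- 5 x^{3} + 4 x^{2} + x + 3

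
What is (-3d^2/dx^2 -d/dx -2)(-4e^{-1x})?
16 e^{- x}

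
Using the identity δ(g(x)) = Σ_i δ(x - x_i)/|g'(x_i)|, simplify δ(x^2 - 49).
\frac{\delta(x - 7) + \delta(x + 7)}{14}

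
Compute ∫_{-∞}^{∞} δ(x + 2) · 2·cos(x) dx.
2 \cos{\left(2 \right)}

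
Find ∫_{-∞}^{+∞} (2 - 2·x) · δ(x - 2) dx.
-2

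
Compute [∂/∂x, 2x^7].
14 x^{6}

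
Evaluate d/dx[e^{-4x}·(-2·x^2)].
4 x \left(2 x - 1\right) e^{- 4 x}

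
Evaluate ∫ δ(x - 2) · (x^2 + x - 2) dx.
4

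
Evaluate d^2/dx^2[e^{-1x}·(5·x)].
5 \left(x - 2\right) e^{- x}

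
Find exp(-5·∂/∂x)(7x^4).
7 x^{4} - 140 x^{3} + 1050 x^{2} - 3500 x + 4375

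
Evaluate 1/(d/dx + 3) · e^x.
\frac{e^{x}}{4}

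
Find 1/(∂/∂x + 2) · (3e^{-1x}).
3 e^{- x}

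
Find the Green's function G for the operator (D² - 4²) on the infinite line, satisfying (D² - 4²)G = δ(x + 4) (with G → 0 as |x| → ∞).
-\frac{e^{-4|x + 4|}}{8}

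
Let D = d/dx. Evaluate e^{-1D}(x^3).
x^{3} - 3 x^{2} + 3 x - 1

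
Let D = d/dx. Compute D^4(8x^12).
95040 x^{8}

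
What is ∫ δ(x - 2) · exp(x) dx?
e^{2}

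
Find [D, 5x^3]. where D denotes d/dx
15 x^{2}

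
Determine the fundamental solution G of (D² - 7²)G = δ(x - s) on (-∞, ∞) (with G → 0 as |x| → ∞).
-\frac{e^{-7|x-s|}}{14}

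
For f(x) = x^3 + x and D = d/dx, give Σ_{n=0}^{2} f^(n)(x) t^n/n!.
3 t^{2} x + t \left(3 x^{2} + 1\right) + x^{3} + x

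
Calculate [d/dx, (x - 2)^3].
3 \left(x - 2\right)^{2}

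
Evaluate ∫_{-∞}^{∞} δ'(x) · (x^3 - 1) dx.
0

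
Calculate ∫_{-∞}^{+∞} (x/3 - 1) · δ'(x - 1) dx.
- \frac{1}{3}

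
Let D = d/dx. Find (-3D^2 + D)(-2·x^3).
6 x \left(6 - x\right)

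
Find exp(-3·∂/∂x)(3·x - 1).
3 x - 10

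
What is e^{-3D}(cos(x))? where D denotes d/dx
\cos{\left(x - 3 \right)}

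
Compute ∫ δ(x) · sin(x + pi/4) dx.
\frac{\sqrt{2}}{2}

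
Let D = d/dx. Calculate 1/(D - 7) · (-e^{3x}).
\frac{e^{3 x}}{4}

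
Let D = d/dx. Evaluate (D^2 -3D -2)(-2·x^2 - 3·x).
4 x^{2} + 18 x + 5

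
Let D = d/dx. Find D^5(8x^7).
20160 x^{2}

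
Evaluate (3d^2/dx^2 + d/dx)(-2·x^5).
10 x^{3} \left(- x - 12\right)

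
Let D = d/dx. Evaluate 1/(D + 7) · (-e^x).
- \frac{e^{x}}{8}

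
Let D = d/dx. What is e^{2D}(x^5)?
x^{5} + 10 x^{4} + 40 x^{3} + 80 x^{2} + 80 x + 32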